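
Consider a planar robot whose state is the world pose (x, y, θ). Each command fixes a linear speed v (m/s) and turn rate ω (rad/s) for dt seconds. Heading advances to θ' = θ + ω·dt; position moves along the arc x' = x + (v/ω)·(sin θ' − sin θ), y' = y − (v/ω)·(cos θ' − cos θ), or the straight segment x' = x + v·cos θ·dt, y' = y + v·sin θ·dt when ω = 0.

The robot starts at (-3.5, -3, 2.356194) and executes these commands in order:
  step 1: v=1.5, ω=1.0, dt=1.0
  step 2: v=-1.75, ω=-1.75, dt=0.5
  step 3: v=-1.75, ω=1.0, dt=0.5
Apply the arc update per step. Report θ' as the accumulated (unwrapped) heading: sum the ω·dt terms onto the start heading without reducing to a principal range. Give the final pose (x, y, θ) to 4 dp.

step 1: θ'=3.3562 (R=1.5000) → pose (-4.8801, -2.5951, 3.3562)
step 2: θ'=2.4812 (R=1.0000) → pose (-4.0537, -2.7824, 2.4812)
step 3: θ'=2.9812 (R=-1.7500) → pose (-3.2597, -3.1279, 2.9812)

(-3.2597, -3.1279, 2.9812)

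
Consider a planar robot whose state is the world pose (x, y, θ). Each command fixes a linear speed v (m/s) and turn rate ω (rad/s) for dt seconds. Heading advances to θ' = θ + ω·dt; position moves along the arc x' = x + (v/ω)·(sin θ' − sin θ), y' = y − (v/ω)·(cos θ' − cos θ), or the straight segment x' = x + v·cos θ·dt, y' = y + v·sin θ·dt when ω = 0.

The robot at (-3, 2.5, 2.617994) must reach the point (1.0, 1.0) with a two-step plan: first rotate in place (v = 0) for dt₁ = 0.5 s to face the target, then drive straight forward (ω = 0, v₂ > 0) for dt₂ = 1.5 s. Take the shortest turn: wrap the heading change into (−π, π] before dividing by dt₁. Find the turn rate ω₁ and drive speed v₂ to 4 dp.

ω₁ = -5.9535, v₂ = 2.8480

heading to target = atan2(1−2.5, 1−-3) = -0.3588
Δθ = wrap(-0.3588 − 2.6180) = -2.9768; ω₁ = Δθ/dt₁ = -5.9535
distance = √((1−-3)² + (1−2.5)²) = 4.2720; v₂ = distance/dt₂ = 2.8480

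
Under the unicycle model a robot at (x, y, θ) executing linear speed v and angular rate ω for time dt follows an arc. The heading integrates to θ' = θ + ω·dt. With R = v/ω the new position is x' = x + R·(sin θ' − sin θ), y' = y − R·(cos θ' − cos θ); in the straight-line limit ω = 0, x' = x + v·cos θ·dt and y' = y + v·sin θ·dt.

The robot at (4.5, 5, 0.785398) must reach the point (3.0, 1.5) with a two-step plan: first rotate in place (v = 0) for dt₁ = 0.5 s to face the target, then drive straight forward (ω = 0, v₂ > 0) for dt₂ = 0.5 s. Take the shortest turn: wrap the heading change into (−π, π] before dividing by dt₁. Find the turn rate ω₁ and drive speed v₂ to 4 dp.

ω₁ = -5.5222, v₂ = 7.6158

heading to target = atan2(1.5−5, 3−4.5) = -1.9757
Δθ = wrap(-1.9757 − 0.7854) = -2.7611; ω₁ = Δθ/dt₁ = -5.5222
distance = √((3−4.5)² + (1.5−5)²) = 3.8079; v₂ = distance/dt₂ = 7.6158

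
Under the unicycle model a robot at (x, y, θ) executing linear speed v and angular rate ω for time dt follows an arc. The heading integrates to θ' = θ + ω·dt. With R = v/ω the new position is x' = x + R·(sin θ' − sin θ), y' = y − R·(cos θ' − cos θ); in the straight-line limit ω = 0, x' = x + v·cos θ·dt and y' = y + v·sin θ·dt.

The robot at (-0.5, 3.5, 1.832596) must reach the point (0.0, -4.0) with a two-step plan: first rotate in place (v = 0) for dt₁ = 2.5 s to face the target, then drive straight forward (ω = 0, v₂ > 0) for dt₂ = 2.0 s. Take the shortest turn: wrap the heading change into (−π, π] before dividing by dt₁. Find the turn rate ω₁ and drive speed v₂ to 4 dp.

ω₁ = 1.1785, v₂ = 3.7583

heading to target = atan2(-4−3.5, 0−-0.5) = -1.5042
Δθ = wrap(-1.5042 − 1.8326) = 2.9464; ω₁ = Δθ/dt₁ = 1.1785
distance = √((0−-0.5)² + (-4−3.5)²) = 7.5166; v₂ = distance/dt₂ = 3.7583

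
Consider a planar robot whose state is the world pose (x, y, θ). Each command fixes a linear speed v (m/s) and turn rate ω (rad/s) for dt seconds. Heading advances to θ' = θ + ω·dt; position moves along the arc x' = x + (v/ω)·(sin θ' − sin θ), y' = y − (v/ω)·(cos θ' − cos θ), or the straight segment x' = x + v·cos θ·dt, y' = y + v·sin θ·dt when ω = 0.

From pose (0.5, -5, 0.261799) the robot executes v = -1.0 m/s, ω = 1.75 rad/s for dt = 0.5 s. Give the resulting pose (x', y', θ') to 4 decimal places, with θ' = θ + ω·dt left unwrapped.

θ' = 0.2618 + 1.75·0.5 = 1.1368
R = v/ω = -1.0/1.75 = -0.5714
x' = 0.5 + -0.5714·(sin 1.1368 − sin 0.2618) = 0.1294
y' = -5 − -0.5714·(cos 1.1368 − cos 0.2618) = -5.3117

(0.1294, -5.3117, 1.1368)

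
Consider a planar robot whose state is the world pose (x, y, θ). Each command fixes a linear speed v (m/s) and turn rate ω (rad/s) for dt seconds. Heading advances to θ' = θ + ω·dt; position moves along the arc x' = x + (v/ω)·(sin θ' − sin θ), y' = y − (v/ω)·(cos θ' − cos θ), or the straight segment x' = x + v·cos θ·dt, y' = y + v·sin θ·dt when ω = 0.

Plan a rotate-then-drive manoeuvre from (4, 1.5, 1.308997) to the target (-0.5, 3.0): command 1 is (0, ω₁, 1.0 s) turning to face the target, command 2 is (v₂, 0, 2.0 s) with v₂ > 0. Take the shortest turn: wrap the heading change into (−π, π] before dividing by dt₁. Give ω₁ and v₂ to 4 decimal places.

ω₁ = 1.5108, v₂ = 2.3717

heading to target = atan2(3−1.5, -0.5−4) = 2.8198
Δθ = wrap(2.8198 − 1.3090) = 1.5108; ω₁ = Δθ/dt₁ = 1.5108
distance = √((-0.5−4)² + (3−1.5)²) = 4.7434; v₂ = distance/dt₂ = 2.3717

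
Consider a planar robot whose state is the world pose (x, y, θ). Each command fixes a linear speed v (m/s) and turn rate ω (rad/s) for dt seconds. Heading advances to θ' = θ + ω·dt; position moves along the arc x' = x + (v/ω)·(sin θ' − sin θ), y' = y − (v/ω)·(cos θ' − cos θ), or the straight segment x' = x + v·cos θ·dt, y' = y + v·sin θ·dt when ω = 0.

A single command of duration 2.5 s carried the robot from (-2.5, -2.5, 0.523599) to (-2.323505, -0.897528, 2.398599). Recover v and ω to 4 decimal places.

Δθ = 2.398599 − 0.523599 = 1.875000
ω = Δθ/dt = 1.875000/2.5 = 0.7500
R = −Δy/(cos θ' − cos θ) = 1.0000
v = R·ω = 1.0000·0.7500 = 0.7500

v = 0.7500, ω = 0.7500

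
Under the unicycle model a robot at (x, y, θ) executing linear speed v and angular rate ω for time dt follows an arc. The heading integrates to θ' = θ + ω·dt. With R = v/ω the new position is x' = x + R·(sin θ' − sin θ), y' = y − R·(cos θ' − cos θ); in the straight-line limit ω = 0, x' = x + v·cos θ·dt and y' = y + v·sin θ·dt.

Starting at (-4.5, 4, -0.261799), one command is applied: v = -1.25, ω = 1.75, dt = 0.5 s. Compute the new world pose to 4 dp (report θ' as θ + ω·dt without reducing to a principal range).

θ' = -0.2618 + 1.75·0.5 = 0.6132
R = v/ω = -1.25/1.75 = -0.7143
x' = -4.5 + -0.7143·(sin 0.6132 − sin -0.2618) = -5.0959
y' = 4 − -0.7143·(cos 0.6132 − cos -0.2618) = 3.8942

(-5.0959, 3.8942, 0.6132)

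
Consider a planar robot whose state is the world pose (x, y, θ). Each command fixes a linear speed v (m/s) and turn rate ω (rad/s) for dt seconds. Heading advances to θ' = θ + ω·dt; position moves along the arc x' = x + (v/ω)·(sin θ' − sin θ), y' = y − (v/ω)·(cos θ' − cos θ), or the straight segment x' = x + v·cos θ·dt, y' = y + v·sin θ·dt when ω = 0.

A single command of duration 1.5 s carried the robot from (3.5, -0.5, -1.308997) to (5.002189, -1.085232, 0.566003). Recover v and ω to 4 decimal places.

v = 1.2500, ω = 1.2500

Δθ = 0.566003 − -1.308997 = 1.875000
ω = Δθ/dt = 1.875000/1.5 = 1.2500
R = Δx/(sin θ' − sin θ) = 1.0000
v = R·ω = 1.0000·1.2500 = 1.2500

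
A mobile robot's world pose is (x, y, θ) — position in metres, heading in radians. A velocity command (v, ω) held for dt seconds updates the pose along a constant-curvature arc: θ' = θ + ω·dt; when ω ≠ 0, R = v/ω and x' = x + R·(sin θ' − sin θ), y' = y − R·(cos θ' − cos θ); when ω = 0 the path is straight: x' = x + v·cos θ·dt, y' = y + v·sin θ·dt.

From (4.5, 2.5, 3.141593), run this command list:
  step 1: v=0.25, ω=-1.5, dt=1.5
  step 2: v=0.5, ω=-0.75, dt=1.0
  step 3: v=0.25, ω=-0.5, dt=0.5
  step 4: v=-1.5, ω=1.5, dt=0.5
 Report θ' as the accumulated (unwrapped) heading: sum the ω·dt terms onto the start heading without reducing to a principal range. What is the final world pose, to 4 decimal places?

(4.2129, 2.8217, 0.6416)

step 1: θ'=0.8916 (R=-0.1667) → pose (4.3703, 2.7714, 0.8916)
step 2: θ'=0.1416 (R=-0.6667) → pose (4.7950, 3.0126, 0.1416)
step 3: θ'=-0.1084 (R=-0.5000) → pose (4.9196, 3.0146, -0.1084)
step 4: θ'=0.6416 (R=-1.0000) → pose (4.2129, 2.8217, 0.6416)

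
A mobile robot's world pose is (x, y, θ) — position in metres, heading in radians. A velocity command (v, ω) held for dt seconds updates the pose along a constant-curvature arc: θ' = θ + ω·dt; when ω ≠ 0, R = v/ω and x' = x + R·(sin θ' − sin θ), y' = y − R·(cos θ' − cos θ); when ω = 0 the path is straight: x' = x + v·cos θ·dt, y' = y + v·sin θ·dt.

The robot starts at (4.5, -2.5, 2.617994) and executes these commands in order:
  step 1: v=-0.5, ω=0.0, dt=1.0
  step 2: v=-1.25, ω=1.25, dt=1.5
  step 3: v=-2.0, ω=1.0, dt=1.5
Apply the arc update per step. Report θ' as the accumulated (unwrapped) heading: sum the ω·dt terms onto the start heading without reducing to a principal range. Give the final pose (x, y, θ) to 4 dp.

(5.0293, 0.2500, 5.9930)

step 1: θ'=2.6180 (straight) → pose (4.9330, -2.7500, 2.6180)
step 2: θ'=4.4930 (R=-1.0000) → pose (6.4090, -2.1016, 4.4930)
step 3: θ'=5.9930 (R=-2.0000) → pose (5.0293, 0.2500, 5.9930)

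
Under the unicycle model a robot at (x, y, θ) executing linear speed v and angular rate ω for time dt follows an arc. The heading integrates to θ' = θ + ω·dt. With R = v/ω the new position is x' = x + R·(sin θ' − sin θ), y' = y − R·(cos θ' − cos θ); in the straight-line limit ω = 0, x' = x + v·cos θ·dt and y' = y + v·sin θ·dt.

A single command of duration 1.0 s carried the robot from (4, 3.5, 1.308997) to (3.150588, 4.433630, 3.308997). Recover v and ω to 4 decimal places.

v = 1.5000, ω = 2.0000

Δθ = 3.308997 − 1.308997 = 2.000000
ω = Δθ/dt = 2.000000/1.0 = 2.0000
R = −Δy/(cos θ' − cos θ) = 0.7500
v = R·ω = 0.7500·2.0000 = 1.5000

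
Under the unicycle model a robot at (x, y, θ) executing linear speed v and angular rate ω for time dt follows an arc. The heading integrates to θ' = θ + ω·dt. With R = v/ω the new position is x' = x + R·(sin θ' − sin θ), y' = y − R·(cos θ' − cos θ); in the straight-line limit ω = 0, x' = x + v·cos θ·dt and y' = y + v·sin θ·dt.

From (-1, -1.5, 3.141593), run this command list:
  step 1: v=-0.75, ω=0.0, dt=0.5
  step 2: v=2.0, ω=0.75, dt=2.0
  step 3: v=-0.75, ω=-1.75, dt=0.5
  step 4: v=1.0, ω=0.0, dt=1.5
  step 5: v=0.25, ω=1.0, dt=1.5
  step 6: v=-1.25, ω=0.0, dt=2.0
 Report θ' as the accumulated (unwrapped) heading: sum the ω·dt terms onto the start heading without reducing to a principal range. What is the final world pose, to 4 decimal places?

step 1: θ'=3.1416 (straight) → pose (-0.6250, -1.5000, 3.1416)
step 2: θ'=4.6416 (R=2.6667) → pose (-3.2850, -3.9780, 4.6416)
step 3: θ'=3.7666 (R=0.4286) → pose (-3.1082, -3.6608, 3.7666)
step 4: θ'=3.7666 (straight) → pose (-4.3247, -4.5384, 3.7666)
step 5: θ'=5.2666 (R=0.2500) → pose (-4.3910, -4.8727, 5.2666)
step 6: θ'=5.2666 (straight) → pose (-5.7067, -2.7469, 5.2666)

(-5.7067, -2.7469, 5.2666)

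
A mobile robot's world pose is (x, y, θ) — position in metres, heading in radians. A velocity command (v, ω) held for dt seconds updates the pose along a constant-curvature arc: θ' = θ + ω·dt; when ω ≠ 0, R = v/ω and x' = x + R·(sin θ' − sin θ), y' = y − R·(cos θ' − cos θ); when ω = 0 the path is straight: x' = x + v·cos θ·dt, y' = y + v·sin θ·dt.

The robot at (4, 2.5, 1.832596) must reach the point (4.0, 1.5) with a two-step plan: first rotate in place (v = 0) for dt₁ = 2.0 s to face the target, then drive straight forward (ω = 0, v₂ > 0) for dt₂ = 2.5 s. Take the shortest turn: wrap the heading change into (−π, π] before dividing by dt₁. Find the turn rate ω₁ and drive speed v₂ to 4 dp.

heading to target = atan2(1.5−2.5, 4−4) = -1.5708
Δθ = wrap(-1.5708 − 1.8326) = 2.8798; ω₁ = Δθ/dt₁ = 1.4399
distance = √((4−4)² + (1.5−2.5)²) = 1.0000; v₂ = distance/dt₂ = 0.4000

ω₁ = 1.4399, v₂ = 0.4000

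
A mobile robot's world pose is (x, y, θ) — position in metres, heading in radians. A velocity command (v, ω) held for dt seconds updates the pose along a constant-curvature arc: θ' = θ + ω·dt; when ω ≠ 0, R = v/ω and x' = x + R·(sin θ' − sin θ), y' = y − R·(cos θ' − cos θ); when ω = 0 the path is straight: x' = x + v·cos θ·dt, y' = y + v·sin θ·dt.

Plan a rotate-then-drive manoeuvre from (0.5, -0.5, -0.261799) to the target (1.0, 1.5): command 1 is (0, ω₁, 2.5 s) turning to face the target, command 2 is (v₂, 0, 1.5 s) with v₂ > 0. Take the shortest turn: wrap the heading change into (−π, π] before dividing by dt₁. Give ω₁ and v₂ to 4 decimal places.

ω₁ = 0.6350, v₂ = 1.3744

heading to target = atan2(1.5−-0.5, 1−0.5) = 1.3258
Δθ = wrap(1.3258 − -0.2618) = 1.5876; ω₁ = Δθ/dt₁ = 0.6350
distance = √((1−0.5)² + (1.5−-0.5)²) = 2.0616; v₂ = distance/dt₂ = 1.3744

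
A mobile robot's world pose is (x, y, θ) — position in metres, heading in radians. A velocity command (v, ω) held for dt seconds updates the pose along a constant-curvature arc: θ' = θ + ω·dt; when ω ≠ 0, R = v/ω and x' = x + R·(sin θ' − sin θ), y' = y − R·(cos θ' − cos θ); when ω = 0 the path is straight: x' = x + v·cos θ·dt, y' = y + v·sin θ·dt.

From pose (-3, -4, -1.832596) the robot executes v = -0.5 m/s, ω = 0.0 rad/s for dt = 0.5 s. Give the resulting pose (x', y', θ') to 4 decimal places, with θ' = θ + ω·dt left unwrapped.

θ' = -1.8326 + 0.0·0.5 = -1.8326
ω = 0 → straight: x' = -3 + -0.5·cos(-1.8326)·0.5 = -2.9353
y' = -4 + -0.5·sin(-1.8326)·0.5 = -3.7585

(-2.9353, -3.7585, -1.8326)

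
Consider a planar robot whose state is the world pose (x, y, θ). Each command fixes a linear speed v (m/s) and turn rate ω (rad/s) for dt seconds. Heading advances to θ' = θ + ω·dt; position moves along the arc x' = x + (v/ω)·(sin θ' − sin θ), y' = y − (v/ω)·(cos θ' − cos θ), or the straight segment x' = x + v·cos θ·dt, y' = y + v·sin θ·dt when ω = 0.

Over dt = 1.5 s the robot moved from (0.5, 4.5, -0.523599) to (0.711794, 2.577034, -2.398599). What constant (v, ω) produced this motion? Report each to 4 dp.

v = 1.5000, ω = -1.2500

Δθ = -2.398599 − -0.523599 = -1.875000
ω = Δθ/dt = -1.875000/1.5 = -1.2500
R = −Δy/(cos θ' − cos θ) = -1.2000
v = R·ω = -1.2000·-1.2500 = 1.5000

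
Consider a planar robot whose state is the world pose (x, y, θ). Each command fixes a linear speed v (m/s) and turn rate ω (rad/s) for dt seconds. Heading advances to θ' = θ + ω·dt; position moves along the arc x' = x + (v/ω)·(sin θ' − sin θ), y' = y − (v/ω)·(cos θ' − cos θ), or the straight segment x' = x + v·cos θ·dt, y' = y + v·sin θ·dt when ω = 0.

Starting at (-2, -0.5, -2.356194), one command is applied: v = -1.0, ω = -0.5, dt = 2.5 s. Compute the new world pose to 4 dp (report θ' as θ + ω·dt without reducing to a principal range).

(0.3103, -0.1262, -3.6062)

θ' = -2.3562 + -0.5·2.5 = -3.6062
R = v/ω = -1.0/-0.5 = 2.0000
x' = -2 + 2.0000·(sin -3.6062 − sin -2.3562) = 0.3103
y' = -0.5 − 2.0000·(cos -3.6062 − cos -2.3562) = -0.1262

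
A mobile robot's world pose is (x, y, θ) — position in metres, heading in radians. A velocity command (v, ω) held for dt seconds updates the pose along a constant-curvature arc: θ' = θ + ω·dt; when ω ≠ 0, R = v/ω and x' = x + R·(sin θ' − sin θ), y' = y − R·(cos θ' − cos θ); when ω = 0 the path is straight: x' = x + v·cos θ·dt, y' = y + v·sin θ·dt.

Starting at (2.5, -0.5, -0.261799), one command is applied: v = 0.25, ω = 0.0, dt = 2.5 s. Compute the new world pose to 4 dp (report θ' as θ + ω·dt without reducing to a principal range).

θ' = -0.2618 + 0.0·2.5 = -0.2618
ω = 0 → straight: x' = 2.5 + 0.25·cos(-0.2618)·2.5 = 3.1037
y' = -0.5 + 0.25·sin(-0.2618)·2.5 = -0.6618

(3.1037, -0.6618, -0.2618)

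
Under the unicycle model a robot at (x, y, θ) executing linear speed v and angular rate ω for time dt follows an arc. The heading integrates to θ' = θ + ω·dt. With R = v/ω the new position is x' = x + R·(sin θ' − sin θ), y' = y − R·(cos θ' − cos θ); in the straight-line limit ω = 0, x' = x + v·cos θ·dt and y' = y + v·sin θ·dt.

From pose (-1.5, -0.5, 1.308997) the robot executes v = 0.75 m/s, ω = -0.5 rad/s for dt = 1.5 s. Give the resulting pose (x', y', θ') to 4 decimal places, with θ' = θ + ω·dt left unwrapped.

(-0.8466, 0.3835, 0.5590)

θ' = 1.3090 + -0.5·1.5 = 0.5590
R = v/ω = 0.75/-0.5 = -1.5000
x' = -1.5 + -1.5000·(sin 0.5590 − sin 1.3090) = -0.8466
y' = -0.5 − -1.5000·(cos 0.5590 − cos 1.3090) = 0.3835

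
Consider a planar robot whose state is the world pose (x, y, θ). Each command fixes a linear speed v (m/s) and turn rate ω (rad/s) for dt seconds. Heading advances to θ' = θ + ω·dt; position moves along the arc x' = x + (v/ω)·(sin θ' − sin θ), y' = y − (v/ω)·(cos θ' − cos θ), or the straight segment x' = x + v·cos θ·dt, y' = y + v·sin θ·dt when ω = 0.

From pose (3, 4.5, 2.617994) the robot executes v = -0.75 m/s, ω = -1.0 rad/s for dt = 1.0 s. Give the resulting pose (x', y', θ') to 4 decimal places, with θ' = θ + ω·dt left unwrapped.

(3.3742, 3.8859, 1.6180)

θ' = 2.6180 + -1.0·1.0 = 1.6180
R = v/ω = -0.75/-1.0 = 0.7500
x' = 3 + 0.7500·(sin 1.6180 − sin 2.6180) = 3.3742
y' = 4.5 − 0.7500·(cos 1.6180 − cos 2.6180) = 3.8859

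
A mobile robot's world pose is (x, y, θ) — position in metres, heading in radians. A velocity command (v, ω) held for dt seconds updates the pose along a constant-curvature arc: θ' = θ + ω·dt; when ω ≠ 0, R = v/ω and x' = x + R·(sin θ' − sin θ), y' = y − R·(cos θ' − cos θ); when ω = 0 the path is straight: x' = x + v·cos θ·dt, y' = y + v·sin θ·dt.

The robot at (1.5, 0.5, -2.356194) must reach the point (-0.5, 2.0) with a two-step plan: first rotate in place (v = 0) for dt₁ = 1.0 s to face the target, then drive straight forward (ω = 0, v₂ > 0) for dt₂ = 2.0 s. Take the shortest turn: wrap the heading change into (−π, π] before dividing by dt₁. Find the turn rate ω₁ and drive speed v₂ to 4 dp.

ω₁ = -1.4289, v₂ = 1.2500

heading to target = atan2(2−0.5, -0.5−1.5) = 2.4981
Δθ = wrap(2.4981 − -2.3562) = -1.4289; ω₁ = Δθ/dt₁ = -1.4289
distance = √((-0.5−1.5)² + (2−0.5)²) = 2.5000; v₂ = distance/dt₂ = 1.2500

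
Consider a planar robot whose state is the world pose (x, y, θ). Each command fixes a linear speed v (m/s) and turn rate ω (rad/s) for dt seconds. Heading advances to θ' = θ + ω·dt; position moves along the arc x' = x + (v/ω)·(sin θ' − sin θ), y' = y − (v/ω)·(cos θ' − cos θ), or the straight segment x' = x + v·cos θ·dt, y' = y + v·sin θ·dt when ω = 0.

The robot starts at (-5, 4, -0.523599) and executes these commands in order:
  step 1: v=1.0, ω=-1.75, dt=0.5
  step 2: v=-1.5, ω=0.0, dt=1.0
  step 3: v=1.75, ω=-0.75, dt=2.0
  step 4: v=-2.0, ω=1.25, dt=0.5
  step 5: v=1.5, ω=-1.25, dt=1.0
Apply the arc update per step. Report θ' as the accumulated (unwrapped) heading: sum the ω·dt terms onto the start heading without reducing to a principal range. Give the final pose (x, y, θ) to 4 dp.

(-7.2443, 2.5972, -3.5236)

step 1: θ'=-1.3986 (R=-0.5714) → pose (-4.7227, 3.6030, -1.3986)
step 2: θ'=-1.3986 (straight) → pose (-4.9798, 5.0809, -1.3986)
step 3: θ'=-2.8986 (R=-2.3333) → pose (-6.7172, 2.4163, -2.8986)
step 4: θ'=-2.2736 (R=-1.6000) → pose (-5.8813, 2.9351, -2.2736)
step 5: θ'=-3.5236 (R=-1.2000) → pose (-7.2443, 2.5972, -3.5236)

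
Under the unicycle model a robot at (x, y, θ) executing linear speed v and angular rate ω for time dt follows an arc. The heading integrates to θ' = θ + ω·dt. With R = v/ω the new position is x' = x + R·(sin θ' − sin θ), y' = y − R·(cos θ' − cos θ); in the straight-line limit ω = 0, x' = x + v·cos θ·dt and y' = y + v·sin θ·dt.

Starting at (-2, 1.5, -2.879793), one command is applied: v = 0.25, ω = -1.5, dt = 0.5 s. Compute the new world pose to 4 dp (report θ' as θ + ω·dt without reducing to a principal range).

(-2.1213, 1.5138, -3.6298)

θ' = -2.8798 + -1.5·0.5 = -3.6298
R = v/ω = 0.25/-1.5 = -0.1667
x' = -2 + -0.1667·(sin -3.6298 − sin -2.8798) = -2.1213
y' = 1.5 − -0.1667·(cos -3.6298 − cos -2.8798) = 1.5138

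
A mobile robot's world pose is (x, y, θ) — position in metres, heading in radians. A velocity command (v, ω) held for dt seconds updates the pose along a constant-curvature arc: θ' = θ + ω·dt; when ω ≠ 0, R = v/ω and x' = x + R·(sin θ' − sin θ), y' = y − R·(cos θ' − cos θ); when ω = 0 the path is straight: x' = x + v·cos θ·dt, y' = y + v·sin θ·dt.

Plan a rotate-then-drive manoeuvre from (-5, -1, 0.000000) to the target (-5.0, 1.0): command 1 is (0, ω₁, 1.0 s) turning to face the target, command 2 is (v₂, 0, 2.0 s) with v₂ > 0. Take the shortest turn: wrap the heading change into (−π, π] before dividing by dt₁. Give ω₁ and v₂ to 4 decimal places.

ω₁ = 1.5708, v₂ = 1.0000

heading to target = atan2(1−-1, -5−-5) = 1.5708
Δθ = wrap(1.5708 − 0.0000) = 1.5708; ω₁ = Δθ/dt₁ = 1.5708
distance = √((-5−-5)² + (1−-1)²) = 2.0000; v₂ = distance/dt₂ = 1.0000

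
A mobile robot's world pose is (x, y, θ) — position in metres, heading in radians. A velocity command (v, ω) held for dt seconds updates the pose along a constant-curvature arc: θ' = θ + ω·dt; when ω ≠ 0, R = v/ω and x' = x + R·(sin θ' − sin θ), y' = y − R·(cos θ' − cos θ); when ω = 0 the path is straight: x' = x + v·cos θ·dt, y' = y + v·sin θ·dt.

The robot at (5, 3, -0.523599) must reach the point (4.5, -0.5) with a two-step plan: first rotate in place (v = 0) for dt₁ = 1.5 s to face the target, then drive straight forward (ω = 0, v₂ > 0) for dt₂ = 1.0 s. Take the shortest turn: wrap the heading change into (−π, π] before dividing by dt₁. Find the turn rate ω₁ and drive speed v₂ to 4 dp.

ω₁ = -0.7927, v₂ = 3.5355

heading to target = atan2(-0.5−3, 4.5−5) = -1.7127
Δθ = wrap(-1.7127 − -0.5236) = -1.1891; ω₁ = Δθ/dt₁ = -0.7927
distance = √((4.5−5)² + (-0.5−3)²) = 3.5355; v₂ = distance/dt₂ = 3.5355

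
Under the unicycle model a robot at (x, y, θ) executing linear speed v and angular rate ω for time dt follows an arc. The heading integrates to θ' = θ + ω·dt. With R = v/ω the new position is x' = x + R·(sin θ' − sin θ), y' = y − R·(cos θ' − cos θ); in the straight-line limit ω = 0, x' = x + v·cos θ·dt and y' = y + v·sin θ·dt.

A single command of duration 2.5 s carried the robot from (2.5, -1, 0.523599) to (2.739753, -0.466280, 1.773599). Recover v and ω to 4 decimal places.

v = 0.2500, ω = 0.5000

Δθ = 1.773599 − 0.523599 = 1.250000
ω = Δθ/dt = 1.250000/2.5 = 0.5000
R = −Δy/(cos θ' − cos θ) = 0.5000
v = R·ω = 0.5000·0.5000 = 0.2500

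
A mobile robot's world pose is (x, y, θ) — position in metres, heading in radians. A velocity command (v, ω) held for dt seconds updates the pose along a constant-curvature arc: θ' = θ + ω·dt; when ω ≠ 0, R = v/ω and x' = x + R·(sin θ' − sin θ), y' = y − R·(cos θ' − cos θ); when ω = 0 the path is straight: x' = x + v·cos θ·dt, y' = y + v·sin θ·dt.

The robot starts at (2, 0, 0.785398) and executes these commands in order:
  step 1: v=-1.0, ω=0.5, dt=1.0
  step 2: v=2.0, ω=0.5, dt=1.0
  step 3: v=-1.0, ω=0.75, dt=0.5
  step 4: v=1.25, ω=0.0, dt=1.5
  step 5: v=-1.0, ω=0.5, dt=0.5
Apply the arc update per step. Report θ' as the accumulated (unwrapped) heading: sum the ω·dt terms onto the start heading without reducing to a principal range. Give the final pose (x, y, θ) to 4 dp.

(1.0439, 1.8512, 2.4104)

step 1: θ'=1.2854 (R=-2.0000) → pose (1.4951, -0.8511, 1.2854)
step 2: θ'=1.7854 (R=4.0000) → pose (1.5652, 1.1269, 1.7854)
step 3: θ'=2.1604 (R=-1.3333) → pose (1.7597, 0.6694, 2.1604)
step 4: θ'=2.1604 (straight) → pose (0.7171, 2.2279, 2.1604)
step 5: θ'=2.4104 (R=-2.0000) → pose (1.0439, 1.8512, 2.4104)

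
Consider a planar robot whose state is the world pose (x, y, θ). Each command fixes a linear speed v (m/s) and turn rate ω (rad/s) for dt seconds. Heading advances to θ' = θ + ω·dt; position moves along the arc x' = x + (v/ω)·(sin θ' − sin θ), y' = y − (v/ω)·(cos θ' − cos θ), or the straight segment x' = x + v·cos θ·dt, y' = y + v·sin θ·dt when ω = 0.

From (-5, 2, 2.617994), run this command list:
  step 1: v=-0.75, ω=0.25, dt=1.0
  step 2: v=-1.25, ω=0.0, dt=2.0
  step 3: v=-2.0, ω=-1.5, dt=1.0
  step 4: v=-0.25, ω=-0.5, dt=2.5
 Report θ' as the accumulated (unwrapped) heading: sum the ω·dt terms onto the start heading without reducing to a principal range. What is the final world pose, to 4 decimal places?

(-1.3887, -0.9139, 0.1180)

step 1: θ'=2.8680 (R=-3.0000) → pose (-4.3106, 1.7097, 2.8680)
step 2: θ'=2.8680 (straight) → pose (-1.9036, 1.0342, 2.8680)
step 3: θ'=1.3680 (R=1.3333) → pose (-0.9578, -0.5181, 1.3680)
step 4: θ'=0.1180 (R=0.5000) → pose (-1.3887, -0.9139, 0.1180)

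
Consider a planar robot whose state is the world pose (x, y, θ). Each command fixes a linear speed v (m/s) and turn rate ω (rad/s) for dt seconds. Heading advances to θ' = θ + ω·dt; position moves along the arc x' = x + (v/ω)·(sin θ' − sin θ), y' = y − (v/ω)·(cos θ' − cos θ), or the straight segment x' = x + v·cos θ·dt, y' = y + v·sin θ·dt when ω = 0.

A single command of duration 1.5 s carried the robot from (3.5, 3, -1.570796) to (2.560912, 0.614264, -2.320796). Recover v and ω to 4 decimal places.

v = 1.7500, ω = -0.5000

Δθ = -2.320796 − -1.570796 = -0.750000
ω = Δθ/dt = -0.750000/1.5 = -0.5000
R = −Δy/(cos θ' − cos θ) = -3.5000
v = R·ω = -3.5000·-0.5000 = 1.7500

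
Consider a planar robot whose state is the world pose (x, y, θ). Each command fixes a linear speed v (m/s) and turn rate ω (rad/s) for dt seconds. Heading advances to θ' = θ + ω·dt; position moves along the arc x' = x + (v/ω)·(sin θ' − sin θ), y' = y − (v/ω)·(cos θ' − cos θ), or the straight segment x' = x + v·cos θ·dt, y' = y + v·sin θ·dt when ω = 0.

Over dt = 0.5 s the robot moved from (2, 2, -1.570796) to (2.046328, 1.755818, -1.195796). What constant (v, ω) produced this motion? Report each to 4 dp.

v = 0.5000, ω = 0.7500

Δθ = -1.195796 − -1.570796 = 0.375000
ω = Δθ/dt = 0.375000/0.5 = 0.7500
R = −Δy/(cos θ' − cos θ) = 0.6667
v = R·ω = 0.6667·0.7500 = 0.5000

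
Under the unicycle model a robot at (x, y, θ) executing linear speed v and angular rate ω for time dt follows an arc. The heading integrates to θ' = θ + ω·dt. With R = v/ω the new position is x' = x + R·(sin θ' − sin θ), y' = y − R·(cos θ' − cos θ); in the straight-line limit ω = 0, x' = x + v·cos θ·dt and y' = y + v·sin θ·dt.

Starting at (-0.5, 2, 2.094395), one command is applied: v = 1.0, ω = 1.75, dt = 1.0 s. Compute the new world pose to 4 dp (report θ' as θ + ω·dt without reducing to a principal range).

(-1.3642, 2.1503, 3.8444)

θ' = 2.0944 + 1.75·1.0 = 3.8444
R = v/ω = 1.0/1.75 = 0.5714
x' = -0.5 + 0.5714·(sin 3.8444 − sin 2.0944) = -1.3642
y' = 2 − 0.5714·(cos 3.8444 − cos 2.0944) = 2.1503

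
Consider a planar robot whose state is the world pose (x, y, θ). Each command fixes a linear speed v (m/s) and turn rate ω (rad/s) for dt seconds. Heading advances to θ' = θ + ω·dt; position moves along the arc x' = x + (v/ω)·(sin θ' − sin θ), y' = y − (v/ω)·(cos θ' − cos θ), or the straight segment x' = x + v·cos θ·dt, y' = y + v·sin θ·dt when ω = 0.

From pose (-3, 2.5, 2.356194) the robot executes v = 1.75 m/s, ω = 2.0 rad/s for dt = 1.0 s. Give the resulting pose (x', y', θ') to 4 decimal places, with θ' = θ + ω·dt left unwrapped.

(-4.4388, 2.1864, 4.3562)

θ' = 2.3562 + 2.0·1.0 = 4.3562
R = v/ω = 1.75/2.0 = 0.8750
x' = -3 + 0.8750·(sin 4.3562 − sin 2.3562) = -4.4388
y' = 2.5 − 0.8750·(cos 4.3562 − cos 2.3562) = 2.1864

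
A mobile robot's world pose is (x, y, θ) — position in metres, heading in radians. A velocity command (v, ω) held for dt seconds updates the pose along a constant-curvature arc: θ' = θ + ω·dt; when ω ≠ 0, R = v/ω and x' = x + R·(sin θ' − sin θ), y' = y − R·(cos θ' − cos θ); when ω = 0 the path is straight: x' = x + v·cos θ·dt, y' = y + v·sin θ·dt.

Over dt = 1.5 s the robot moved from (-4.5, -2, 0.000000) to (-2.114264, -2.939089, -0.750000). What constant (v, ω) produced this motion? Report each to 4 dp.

v = 1.7500, ω = -0.5000

Δθ = -0.750000 − 0.000000 = -0.750000
ω = Δθ/dt = -0.750000/1.5 = -0.5000
R = Δx/(sin θ' − sin θ) = -3.5000
v = R·ω = -3.5000·-0.5000 = 1.7500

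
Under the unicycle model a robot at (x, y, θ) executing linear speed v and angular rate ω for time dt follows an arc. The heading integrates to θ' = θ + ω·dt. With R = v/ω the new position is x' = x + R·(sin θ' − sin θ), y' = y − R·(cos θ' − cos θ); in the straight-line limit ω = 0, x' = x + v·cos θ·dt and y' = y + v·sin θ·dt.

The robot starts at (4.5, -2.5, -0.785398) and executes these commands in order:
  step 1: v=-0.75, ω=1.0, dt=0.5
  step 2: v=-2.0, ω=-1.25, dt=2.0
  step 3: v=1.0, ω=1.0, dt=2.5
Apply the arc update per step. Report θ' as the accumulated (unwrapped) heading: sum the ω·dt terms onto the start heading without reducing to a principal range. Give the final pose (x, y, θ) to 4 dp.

(4.1405, -1.1726, -0.2854)

step 1: θ'=-0.2854 (R=-0.7500) → pose (4.1808, -2.3107, -0.2854)
step 2: θ'=-2.7854 (R=1.6000) → pose (4.0734, 0.7242, -2.7854)
step 3: θ'=-0.2854 (R=1.0000) → pose (4.1405, -1.1726, -0.2854)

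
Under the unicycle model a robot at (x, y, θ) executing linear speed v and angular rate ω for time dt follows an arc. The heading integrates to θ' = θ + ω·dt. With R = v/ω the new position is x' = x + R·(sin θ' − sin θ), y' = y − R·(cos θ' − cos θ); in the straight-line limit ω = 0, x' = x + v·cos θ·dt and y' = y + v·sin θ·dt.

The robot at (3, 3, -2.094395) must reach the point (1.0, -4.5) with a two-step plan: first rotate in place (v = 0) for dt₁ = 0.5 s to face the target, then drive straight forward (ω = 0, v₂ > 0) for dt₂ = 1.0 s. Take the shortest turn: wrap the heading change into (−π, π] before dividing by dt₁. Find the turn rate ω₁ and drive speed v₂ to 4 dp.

heading to target = atan2(-4.5−3, 1−3) = -1.8314
Δθ = wrap(-1.8314 − -2.0944) = 0.2630; ω₁ = Δθ/dt₁ = 0.5260
distance = √((1−3)² + (-4.5−3)²) = 7.7621; v₂ = distance/dt₂ = 7.7621

ω₁ = 0.5260, v₂ = 7.7621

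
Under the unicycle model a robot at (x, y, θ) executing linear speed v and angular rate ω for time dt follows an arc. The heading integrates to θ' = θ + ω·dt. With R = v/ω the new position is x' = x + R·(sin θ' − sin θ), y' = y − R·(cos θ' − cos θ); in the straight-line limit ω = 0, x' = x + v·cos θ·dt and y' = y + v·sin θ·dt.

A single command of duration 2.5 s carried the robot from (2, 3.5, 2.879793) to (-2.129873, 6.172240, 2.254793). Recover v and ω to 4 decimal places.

Δθ = 2.254793 − 2.879793 = -0.625000
ω = Δθ/dt = -0.625000/2.5 = -0.2500
R = Δx/(sin θ' − sin θ) = -8.0000
v = R·ω = -8.0000·-0.2500 = 2.0000

v = 2.0000, ω = -0.2500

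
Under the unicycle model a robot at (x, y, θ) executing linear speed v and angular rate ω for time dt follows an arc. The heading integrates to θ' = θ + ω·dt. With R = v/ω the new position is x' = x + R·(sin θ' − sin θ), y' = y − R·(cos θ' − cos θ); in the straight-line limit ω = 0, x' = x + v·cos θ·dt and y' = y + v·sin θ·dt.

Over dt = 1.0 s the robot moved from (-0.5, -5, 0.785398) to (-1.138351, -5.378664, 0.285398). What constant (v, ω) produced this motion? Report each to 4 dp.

v = -0.7500, ω = -0.5000

Δθ = 0.285398 − 0.785398 = -0.500000
ω = Δθ/dt = -0.500000/1.0 = -0.5000
R = Δx/(sin θ' − sin θ) = 1.5000
v = R·ω = 1.5000·-0.5000 = -0.7500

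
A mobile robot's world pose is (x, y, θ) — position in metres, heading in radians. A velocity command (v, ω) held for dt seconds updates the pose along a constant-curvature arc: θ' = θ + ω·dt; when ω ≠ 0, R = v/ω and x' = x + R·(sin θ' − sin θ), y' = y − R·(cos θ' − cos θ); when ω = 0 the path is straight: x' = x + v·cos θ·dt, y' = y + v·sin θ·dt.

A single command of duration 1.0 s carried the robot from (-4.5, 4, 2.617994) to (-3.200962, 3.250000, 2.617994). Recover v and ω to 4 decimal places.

Δθ = 2.617994 − 2.617994 = 0.000000
ω = Δθ/dt = 0.000000/1.0 = 0.0000
ω = 0 → v = (Δx·cos θ + Δy·sin θ)/dt = -1.5000

v = -1.5000, ω = 0.0000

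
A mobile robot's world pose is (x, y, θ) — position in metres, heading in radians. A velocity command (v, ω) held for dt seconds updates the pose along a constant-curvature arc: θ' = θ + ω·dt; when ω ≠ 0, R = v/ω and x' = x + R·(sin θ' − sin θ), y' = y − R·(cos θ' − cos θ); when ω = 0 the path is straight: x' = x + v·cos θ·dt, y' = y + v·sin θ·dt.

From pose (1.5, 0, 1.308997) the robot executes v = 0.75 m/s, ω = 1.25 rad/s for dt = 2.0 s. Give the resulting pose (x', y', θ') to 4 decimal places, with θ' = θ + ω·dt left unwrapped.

θ' = 1.3090 + 1.25·2.0 = 3.8090
R = v/ω = 0.75/1.25 = 0.6000
x' = 1.5 + 0.6000·(sin 3.8090 − sin 1.3090) = 0.5491
y' = 0 − 0.6000·(cos 3.8090 − cos 1.3090) = 0.6265

(0.5491, 0.6265, 3.8090)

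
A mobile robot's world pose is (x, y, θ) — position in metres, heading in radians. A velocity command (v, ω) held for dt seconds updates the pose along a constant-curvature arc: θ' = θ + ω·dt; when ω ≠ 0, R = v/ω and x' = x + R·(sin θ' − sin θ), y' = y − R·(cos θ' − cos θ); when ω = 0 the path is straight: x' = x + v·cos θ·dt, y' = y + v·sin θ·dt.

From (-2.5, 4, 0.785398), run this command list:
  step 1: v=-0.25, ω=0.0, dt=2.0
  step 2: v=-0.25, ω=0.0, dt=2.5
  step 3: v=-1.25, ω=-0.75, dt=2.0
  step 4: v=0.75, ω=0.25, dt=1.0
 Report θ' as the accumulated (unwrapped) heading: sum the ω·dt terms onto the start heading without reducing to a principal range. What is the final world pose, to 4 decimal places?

(-4.9445, 2.7082, -0.4646)

step 1: θ'=0.7854 (straight) → pose (-2.8536, 3.6464, 0.7854)
step 2: θ'=0.7854 (straight) → pose (-3.2955, 3.2045, 0.7854)
step 3: θ'=-0.7146 (R=1.6667) → pose (-5.5662, 3.1241, -0.7146)
step 4: θ'=-0.4646 (R=3.0000) → pose (-4.9445, 2.7082, -0.4646)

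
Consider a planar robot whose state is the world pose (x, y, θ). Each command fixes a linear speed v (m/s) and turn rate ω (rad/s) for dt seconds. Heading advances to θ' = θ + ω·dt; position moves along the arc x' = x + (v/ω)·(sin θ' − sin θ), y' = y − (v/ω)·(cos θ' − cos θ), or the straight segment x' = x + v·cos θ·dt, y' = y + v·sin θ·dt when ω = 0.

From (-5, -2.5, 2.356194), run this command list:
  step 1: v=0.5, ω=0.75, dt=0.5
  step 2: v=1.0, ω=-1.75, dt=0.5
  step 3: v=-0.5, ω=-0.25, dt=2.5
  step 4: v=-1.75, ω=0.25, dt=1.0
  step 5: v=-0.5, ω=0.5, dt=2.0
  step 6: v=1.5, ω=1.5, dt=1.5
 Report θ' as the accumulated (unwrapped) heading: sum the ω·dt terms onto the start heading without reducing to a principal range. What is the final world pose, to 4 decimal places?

(-7.1615, -6.6195, 4.7312)

step 1: θ'=2.7312 (R=0.6667) → pose (-5.2054, -2.3601, 2.7312)
step 2: θ'=1.8562 (R=-0.5714) → pose (-5.5257, -1.9970, 1.8562)
step 3: θ'=1.2312 (R=2.0000) → pose (-5.5591, -3.2263, 1.2312)
step 4: θ'=1.4812 (R=-7.0000) → pose (-5.9308, -4.9317, 1.4812)
step 5: θ'=2.4812 (R=-1.0000) → pose (-5.5482, -5.8109, 2.4812)
step 6: θ'=4.7312 (R=1.0000) → pose (-7.1615, -6.6195, 4.7312)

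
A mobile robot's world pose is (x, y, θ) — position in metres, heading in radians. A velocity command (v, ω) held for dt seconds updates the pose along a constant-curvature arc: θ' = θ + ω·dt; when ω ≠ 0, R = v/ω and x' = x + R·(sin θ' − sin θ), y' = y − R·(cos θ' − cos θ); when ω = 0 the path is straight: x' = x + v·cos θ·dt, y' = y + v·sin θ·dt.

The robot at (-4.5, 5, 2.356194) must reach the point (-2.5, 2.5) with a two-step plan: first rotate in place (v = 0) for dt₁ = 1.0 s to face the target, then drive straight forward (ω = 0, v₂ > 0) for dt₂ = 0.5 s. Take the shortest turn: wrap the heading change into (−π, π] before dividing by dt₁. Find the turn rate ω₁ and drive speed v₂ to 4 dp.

heading to target = atan2(2.5−5, -2.5−-4.5) = -0.8961
Δθ = wrap(-0.8961 − 2.3562) = 3.0309; ω₁ = Δθ/dt₁ = 3.0309
distance = √((-2.5−-4.5)² + (2.5−5)²) = 3.2016; v₂ = distance/dt₂ = 6.4031

ω₁ = 3.0309, v₂ = 6.4031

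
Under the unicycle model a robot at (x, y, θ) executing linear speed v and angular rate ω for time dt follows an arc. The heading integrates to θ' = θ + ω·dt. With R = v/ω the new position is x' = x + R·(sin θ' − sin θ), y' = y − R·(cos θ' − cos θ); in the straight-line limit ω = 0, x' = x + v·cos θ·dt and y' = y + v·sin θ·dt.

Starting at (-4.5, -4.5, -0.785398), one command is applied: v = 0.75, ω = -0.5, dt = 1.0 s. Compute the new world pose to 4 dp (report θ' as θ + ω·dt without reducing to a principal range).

(-4.1213, -5.1384, -1.2854)

θ' = -0.7854 + -0.5·1.0 = -1.2854
R = v/ω = 0.75/-0.5 = -1.5000
x' = -4.5 + -1.5000·(sin -1.2854 − sin -0.7854) = -4.1213
y' = -4.5 − -1.5000·(cos -1.2854 − cos -0.7854) = -5.1384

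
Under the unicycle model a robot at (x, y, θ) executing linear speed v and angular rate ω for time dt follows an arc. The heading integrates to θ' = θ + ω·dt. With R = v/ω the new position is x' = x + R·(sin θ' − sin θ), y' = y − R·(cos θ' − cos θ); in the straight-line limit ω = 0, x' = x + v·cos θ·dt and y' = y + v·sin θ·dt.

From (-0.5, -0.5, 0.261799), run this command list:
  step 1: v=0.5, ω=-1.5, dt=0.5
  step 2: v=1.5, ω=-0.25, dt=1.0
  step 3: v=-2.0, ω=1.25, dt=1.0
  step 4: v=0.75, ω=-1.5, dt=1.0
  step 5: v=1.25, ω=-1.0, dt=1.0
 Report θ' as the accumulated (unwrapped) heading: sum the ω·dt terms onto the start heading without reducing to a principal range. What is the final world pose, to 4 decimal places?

(-0.1329, -2.5324, -1.9882)

step 1: θ'=-0.4882 (R=-0.3333) → pose (-0.2574, -0.5276, -0.4882)
step 2: θ'=-0.7382 (R=-6.0000) → pose (0.9661, -1.3886, -0.7382)
step 3: θ'=0.5118 (R=-1.6000) → pose (-0.8942, -1.1771, 0.5118)
step 4: θ'=-0.9882 (R=-0.5000) → pose (-0.2318, -1.3379, -0.9882)
step 5: θ'=-1.9882 (R=-1.2500) → pose (-0.1329, -2.5324, -1.9882)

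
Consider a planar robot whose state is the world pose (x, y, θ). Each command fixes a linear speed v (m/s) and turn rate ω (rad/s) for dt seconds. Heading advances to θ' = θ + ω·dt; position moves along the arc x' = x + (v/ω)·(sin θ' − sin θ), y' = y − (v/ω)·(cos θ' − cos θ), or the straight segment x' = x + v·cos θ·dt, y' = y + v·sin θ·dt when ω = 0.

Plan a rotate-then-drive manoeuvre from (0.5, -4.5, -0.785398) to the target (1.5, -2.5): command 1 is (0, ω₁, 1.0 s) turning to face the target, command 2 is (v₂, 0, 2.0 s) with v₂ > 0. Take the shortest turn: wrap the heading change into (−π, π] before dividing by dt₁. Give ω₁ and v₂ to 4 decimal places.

heading to target = atan2(-2.5−-4.5, 1.5−0.5) = 1.1071
Δθ = wrap(1.1071 − -0.7854) = 1.8925; ω₁ = Δθ/dt₁ = 1.8925
distance = √((1.5−0.5)² + (-2.5−-4.5)²) = 2.2361; v₂ = distance/dt₂ = 1.1180

ω₁ = 1.8925, v₂ = 1.1180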